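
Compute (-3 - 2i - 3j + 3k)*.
-3 + 2i + 3j - 3k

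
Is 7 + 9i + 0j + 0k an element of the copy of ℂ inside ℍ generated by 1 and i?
Yes. The quaternion 7 + 9i has j- and k-coefficients y = z = 0, so it lies in the complex subalgebra spanned by 1 and i.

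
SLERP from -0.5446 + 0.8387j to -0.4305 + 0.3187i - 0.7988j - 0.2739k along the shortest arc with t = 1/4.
-0.3184 - 0.0979i + 0.9391j + 0.0841k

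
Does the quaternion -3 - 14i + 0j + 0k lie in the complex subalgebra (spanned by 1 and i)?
Yes. The quaternion -3 - 14i has j- and k-coefficients y = z = 0, so it lies in the complex subalgebra spanned by 1 and i.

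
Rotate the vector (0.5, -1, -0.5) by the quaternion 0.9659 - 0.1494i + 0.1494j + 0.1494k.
(0.667, -0.955, -0.378)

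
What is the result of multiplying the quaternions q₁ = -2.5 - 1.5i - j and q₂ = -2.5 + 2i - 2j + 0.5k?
7.25 - 1.75i + 8.25j + 3.75k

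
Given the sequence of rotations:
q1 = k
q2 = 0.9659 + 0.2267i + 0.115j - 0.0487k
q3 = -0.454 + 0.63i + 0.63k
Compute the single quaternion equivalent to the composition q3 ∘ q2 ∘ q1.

q2 · q1 = 0.0487 + 0.115i - 0.2267j + 0.9659k
q3 · q2 · q1 = -0.7031 + 0.1213i - 0.4331j - 0.5507k
-0.7031 + 0.1213i - 0.4331j - 0.5507k


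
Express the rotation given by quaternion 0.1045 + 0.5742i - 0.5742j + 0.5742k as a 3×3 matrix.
[[-0.3188, -0.7794, 0.5394], [-0.5394, -0.3188, -0.7794], [0.7794, -0.5394, -0.3188]]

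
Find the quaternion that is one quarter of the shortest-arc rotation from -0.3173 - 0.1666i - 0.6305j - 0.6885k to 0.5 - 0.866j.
-0.1084 - 0.1393i - 0.7985j - 0.5755k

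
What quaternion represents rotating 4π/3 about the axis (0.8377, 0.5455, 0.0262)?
-0.5 + 0.7255i + 0.4724j + 0.0227k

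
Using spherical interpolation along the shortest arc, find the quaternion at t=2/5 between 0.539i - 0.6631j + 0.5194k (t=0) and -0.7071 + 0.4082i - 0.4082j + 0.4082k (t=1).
-0.3095 + 0.5251i - 0.6049j + 0.5125k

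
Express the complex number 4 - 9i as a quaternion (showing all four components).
4 - 9i + 0j + 0k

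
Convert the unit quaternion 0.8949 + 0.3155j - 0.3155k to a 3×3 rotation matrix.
[[0.6018, 0.5647, 0.5647], [-0.5647, 0.8009, -0.1991], [-0.5647, -0.1991, 0.8009]]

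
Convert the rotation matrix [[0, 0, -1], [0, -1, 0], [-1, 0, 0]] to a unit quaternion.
-0.7071i + 0.7071k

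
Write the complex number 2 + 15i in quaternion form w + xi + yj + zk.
2 + 15i + 0j + 0k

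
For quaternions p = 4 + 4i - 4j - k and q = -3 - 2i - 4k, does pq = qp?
No: pq = -8 - 4i + 30j - 21k ≠ -8 - 36i - 6j - 5k = qp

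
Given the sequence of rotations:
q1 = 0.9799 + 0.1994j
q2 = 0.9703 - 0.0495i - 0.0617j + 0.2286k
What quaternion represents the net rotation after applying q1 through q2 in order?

q2 · q1 = 0.9631 - 0.0941i + 0.133j + 0.2141k
0.9631 - 0.0941i + 0.133j + 0.2141k


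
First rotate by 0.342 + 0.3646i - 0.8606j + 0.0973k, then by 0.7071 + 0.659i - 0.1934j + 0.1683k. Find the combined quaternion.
-0.1813 + 0.6092i - 0.6774j - 0.3703k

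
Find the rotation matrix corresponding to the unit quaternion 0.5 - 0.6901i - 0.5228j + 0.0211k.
[[0.4525, 0.7005, -0.5519], [0.7427, 0.0466, 0.668], [0.4937, -0.7122, -0.4991]]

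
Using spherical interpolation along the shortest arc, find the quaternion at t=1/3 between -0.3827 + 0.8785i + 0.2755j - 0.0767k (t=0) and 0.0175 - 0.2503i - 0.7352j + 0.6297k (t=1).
-0.2926 + 0.7555i + 0.4986j - 0.3082k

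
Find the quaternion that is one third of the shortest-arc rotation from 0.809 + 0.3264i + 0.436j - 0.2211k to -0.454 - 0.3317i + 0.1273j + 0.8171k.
0.7586 + 0.3625i + 0.2674j - 0.4708k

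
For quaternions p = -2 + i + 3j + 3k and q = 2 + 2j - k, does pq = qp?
No: pq = -7 - 7i + 3j + 10k ≠ -7 + 11i + j + 6k = qp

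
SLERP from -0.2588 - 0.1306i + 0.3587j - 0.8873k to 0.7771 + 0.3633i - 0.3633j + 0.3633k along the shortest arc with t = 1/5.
-0.3876 - 0.1892i + 0.379j - 0.8187k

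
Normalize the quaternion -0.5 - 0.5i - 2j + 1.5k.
-0.1925 - 0.1925i - 0.7698j + 0.5774k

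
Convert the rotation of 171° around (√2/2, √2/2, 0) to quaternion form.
0.0785 + 0.7049i + 0.7049j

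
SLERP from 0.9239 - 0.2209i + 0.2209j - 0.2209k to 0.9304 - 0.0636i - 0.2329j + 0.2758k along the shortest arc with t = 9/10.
0.9515 - 0.0822i - 0.189j + 0.2283k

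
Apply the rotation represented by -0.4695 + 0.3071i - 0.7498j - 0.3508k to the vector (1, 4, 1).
(-3.042, 2.944, -0.282)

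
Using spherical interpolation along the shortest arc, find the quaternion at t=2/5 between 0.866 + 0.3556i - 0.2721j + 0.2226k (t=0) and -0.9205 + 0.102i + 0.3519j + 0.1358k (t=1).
0.9275 + 0.1789i - 0.3178j + 0.0817k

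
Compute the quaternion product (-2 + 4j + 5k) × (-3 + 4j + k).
-15 - 16i - 20j - 17k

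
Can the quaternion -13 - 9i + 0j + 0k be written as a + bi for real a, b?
Yes. The quaternion -13 - 9i has j- and k-coefficients y = z = 0, so it lies in the complex subalgebra spanned by 1 and i.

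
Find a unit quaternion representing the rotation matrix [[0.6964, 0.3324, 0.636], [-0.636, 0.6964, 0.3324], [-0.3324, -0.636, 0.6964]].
0.8788 - 0.2755i + 0.2755j - 0.2755k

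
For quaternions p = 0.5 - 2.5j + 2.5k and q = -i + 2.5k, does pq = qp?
No: pq = -6.25 - 6.75i - 2.5j - 1.25k ≠ -6.25 + 5.75i + 2.5j + 3.75k = qp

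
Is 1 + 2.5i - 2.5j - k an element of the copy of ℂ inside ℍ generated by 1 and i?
No. The quaternion 1 + 2.5i - 2.5j - k has j-coefficient y = -2.5 and k-coefficient z = -1, not both zero, so it does not lie in the complex subalgebra spanned by 1 and i.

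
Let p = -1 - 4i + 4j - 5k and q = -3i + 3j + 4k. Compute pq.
-4 + 34i + 28j - 4k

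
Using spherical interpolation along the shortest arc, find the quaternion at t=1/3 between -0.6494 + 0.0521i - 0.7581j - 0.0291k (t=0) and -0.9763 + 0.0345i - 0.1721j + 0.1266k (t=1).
-0.8044 + 0.0488i - 0.5915j + 0.0251k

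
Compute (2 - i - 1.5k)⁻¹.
0.2759 + 0.1379i + 0.2069k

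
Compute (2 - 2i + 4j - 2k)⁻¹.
0.0714 + 0.0714i - 0.1429j + 0.0714k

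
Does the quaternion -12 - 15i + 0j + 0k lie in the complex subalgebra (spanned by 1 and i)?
Yes. The quaternion -12 - 15i has j- and k-coefficients y = z = 0, so it lies in the complex subalgebra spanned by 1 and i.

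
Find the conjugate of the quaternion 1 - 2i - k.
1 + 2i + k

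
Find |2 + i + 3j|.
√14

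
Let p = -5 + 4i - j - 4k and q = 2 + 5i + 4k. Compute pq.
-14 - 21i - 38j - 23k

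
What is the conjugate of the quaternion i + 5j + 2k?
-i - 5j - 2k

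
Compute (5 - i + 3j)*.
5 + i - 3j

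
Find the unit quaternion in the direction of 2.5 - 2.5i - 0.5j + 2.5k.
0.5735 - 0.5735i - 0.1147j + 0.5735k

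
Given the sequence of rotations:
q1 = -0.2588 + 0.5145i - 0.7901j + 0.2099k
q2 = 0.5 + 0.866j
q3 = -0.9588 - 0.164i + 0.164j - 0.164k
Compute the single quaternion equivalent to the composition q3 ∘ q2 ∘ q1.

q2 · q1 = 0.5548 + 0.439i - 0.6192j - 0.3406k
q3 · q2 · q1 = -0.4143 - 0.6693i + 0.5568j + 0.2651k
-0.4143 - 0.6693i + 0.5568j + 0.2651k


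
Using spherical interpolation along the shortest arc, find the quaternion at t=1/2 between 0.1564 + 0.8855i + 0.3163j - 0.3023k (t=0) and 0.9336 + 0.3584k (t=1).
0.7566 + 0.6147i + 0.2196j + 0.0389k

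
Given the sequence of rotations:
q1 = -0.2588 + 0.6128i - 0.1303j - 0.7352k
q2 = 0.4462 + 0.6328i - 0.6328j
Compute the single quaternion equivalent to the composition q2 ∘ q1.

q2 · q1 = -0.5857 + 0.5749i + 0.5709j - 0.0227k
-0.5857 + 0.5749i + 0.5709j - 0.0227k


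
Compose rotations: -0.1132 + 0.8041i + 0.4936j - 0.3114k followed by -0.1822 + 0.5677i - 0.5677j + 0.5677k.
0.0211 - 0.3142i + 0.6076j + 0.7292k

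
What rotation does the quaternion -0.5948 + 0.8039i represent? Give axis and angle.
axis = (1, 0, 0), θ = 253°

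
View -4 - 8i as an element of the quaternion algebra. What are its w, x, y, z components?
-4 - 8i + 0j + 0k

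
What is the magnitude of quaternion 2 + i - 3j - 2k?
√18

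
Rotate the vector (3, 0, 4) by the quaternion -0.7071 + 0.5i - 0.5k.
(-0.5, 4.95, 0.5)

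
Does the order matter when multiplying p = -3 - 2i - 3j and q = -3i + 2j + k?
Yes: pq = 6i - 4j - 16k ≠ 12i - 8j + 10k = qp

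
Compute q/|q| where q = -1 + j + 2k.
-0.4082 + 0.4082j + 0.8165k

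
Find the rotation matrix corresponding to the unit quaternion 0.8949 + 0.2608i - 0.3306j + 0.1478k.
[[0.7377, -0.437, -0.5146], [0.0921, 0.8203, -0.5645], [0.6688, 0.3691, 0.6454]]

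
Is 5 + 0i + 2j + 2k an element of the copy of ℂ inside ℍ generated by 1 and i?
No. The quaternion 5 + 2j + 2k has j-coefficient y = 2 and k-coefficient z = 2, not both zero, so it does not lie in the complex subalgebra spanned by 1 and i.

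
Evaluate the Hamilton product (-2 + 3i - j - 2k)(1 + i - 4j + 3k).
-3 - 10i - 4j - 19k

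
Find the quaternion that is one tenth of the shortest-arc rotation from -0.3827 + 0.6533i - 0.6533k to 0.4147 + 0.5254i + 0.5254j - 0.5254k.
-0.3072 + 0.6715i + 0.0627j - 0.6715k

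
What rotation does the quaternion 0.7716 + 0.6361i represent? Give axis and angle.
axis = (1, 0, 0), θ = 79°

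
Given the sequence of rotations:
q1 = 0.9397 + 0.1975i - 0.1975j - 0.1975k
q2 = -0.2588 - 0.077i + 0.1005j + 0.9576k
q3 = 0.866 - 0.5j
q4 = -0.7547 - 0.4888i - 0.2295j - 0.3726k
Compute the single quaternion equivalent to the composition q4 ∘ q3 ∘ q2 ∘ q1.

q2 · q1 = -0.019 + 0.0458i + 0.3195j + 0.9463k
q3 · q2 · q1 = 0.1433 - 0.4335i + 0.2862j + 0.8424k
q4 · q3 · q2 · q1 = 0.0595 + 0.1704i + 0.3244j - 0.9285k
0.0595 + 0.1704i + 0.3244j - 0.9285k


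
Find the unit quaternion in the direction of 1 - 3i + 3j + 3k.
0.189 - 0.5669i + 0.5669j + 0.5669k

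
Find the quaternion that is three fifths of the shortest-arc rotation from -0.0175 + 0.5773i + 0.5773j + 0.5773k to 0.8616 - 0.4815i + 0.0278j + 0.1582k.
-0.6567 + 0.6706i + 0.288j + 0.19k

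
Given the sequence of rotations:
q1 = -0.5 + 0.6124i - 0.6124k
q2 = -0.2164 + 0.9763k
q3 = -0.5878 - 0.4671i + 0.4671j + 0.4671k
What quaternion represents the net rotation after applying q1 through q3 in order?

q2 · q1 = 0.7061 - 0.1325i + 0.5979j - 0.3556k
q3 · q2 · q1 = -0.5901 - 0.6973i - 0.2496j + 0.3215k
-0.5901 - 0.6973i - 0.2496j + 0.3215k


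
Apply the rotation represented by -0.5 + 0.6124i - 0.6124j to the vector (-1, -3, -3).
(0.163, -1.837, 3.95)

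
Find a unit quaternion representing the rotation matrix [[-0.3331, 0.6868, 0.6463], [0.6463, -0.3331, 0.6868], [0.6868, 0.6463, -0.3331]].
-0.0175 + 0.5773i + 0.5773j + 0.5773k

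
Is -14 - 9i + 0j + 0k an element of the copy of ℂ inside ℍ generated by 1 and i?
Yes. The quaternion -14 - 9i has j- and k-coefficients y = z = 0, so it lies in the complex subalgebra spanned by 1 and i.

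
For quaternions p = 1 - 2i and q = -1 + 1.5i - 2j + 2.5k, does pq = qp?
No: pq = 2 + 3.5i + 3j + 6.5k ≠ 2 + 3.5i - 7j - 1.5k = qp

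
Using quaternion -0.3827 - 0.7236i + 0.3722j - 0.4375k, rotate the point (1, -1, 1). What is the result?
(1.562, -0.653, 0.366)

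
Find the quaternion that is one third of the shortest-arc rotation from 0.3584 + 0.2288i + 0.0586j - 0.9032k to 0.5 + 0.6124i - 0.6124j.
0.4985 + 0.4451i - 0.2188j - 0.7111k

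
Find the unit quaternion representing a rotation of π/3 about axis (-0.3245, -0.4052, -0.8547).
0.866 - 0.1623i - 0.2026j - 0.4274k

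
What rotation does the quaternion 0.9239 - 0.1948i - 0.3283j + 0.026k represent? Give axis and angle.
axis = (-0.5091, -0.858, 0.068), θ = π/4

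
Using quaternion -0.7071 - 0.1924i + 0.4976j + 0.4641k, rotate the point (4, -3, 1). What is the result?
(-1.981, -4.687, 0.329)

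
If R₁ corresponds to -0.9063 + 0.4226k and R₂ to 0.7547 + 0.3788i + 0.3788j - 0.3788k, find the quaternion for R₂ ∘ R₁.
-0.5239 - 0.1832i - 0.5034j + 0.6622k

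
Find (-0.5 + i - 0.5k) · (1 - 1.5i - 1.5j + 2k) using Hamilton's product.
2 + i - 0.5j - 3k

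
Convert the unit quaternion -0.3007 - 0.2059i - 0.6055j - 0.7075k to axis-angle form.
axis = (-0.2159, -0.6349, -0.7418), θ = 215°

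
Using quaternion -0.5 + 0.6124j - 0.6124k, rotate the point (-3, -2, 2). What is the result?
(1.5, -3.837, 0.163)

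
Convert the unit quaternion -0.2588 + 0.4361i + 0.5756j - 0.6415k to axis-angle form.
axis = (0.4515, 0.5959, -0.6641), θ = 7π/6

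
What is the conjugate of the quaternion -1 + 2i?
-1 - 2i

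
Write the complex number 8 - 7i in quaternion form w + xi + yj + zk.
8 - 7i + 0j + 0k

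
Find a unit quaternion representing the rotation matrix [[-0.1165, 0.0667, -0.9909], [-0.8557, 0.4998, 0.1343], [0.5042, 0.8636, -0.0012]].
0.5878 + 0.3102i - 0.6359j - 0.3923k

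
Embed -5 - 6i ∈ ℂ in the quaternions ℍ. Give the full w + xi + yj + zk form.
-5 - 6i + 0j + 0k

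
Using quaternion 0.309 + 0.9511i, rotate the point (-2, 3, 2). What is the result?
(-2, -3.603, 0.145)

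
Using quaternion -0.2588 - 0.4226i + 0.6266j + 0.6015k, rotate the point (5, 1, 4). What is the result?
(-6.093, -2.145, -0.518)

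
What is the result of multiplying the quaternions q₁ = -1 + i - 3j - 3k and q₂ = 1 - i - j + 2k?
3 - 7i - j - 9k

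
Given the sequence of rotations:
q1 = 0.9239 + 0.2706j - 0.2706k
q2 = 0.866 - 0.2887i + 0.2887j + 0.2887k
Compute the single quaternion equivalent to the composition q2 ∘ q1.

q2 · q1 = 0.8001 - 0.423i + 0.4229j - 0.0457k
0.8001 - 0.423i + 0.4229j - 0.0457k


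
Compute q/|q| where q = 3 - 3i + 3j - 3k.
0.5 - 0.5i + 0.5j - 0.5k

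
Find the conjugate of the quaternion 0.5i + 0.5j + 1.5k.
-0.5i - 0.5j - 1.5k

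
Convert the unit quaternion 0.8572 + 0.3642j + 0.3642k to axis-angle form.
axis = (0, √2/2, √2/2), θ = 62°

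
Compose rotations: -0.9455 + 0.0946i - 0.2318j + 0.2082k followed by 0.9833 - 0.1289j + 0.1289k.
-0.9864 + 0.0961i - 0.0939j + 0.095k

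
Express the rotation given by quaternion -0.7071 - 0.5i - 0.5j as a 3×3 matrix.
[[0.5, 0.5, 0.7071], [0.5, 0.5, -0.7071], [-0.7071, 0.7071, 0]]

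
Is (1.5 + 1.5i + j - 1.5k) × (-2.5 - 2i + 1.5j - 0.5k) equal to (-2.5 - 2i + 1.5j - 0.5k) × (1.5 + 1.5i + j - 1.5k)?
No: pq = -3 - 5i + 3.5j + 7.25k ≠ -3 - 8.5i - 4j - 1.25k = qp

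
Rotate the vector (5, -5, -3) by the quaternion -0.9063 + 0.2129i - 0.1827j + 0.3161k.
(-0.206, -7.613, -1.004)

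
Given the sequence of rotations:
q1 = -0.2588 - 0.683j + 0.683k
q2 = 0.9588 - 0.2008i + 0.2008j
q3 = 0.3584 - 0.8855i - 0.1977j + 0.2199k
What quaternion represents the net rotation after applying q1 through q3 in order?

q2 · q1 = -0.111 + 0.1891i - 0.5697j + 0.792k
q3 · q2 · q1 = -0.1591 + 0.1348i + 0.5607j + 0.8013k
-0.1591 + 0.1348i + 0.5607j + 0.8013k


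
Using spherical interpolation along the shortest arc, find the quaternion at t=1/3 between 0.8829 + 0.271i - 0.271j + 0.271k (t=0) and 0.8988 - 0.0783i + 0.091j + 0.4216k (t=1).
0.917 + 0.1583i - 0.1539j + 0.3321k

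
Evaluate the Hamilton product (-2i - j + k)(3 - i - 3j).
-5 - 3i - 4j + 8k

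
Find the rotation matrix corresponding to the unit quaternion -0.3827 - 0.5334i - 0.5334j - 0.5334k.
[[-0.1381, 0.1608, 0.9773], [0.9773, -0.1381, 0.1608], [0.1608, 0.9773, -0.1381]]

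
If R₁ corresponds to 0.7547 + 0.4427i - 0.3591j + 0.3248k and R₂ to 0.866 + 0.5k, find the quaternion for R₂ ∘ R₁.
0.4912 + 0.5629i - 0.0896j + 0.6586k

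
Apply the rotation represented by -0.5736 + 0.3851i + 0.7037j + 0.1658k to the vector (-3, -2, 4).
(-4.047, 0.348, -3.536)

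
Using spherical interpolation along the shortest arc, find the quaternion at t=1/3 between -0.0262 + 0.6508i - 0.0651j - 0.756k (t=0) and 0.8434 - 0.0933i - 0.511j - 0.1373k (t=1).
0.3868 + 0.507i - 0.3031j - 0.7081k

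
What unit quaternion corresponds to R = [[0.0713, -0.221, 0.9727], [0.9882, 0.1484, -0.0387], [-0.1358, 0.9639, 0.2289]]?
0.6018 + 0.4165i + 0.4605j + 0.5023k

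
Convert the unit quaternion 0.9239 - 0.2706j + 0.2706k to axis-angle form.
axis = (0, -√2/2, √2/2), θ = π/4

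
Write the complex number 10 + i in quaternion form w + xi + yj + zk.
10 + i + 0j + 0k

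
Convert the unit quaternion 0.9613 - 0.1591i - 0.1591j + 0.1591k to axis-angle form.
axis = (-√3/3, -√3/3, √3/3), θ = 32°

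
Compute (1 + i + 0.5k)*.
1 - i - 0.5k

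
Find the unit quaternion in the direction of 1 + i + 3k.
0.3015 + 0.3015i + 0.9045k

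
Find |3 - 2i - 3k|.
√22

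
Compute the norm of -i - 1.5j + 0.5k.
1.871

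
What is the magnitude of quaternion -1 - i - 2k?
√6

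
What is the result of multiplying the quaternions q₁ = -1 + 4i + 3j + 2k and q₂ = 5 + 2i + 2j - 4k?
-11 + 2i + 33j + 16k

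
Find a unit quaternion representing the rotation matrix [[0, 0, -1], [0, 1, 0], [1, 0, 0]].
0.7071 - 0.7071j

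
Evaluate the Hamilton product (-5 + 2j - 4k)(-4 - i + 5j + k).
14 + 27i - 29j + 13k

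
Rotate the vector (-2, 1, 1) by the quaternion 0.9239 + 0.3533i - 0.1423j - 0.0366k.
(-2.235, 0.442, 0.899)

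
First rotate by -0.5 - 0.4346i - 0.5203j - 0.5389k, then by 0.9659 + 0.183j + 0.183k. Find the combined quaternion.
-0.2891 - 0.4232i - 0.6736j - 0.5325k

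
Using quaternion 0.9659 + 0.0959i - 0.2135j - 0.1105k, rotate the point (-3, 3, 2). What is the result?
(-3.003, 3.359, 1.304)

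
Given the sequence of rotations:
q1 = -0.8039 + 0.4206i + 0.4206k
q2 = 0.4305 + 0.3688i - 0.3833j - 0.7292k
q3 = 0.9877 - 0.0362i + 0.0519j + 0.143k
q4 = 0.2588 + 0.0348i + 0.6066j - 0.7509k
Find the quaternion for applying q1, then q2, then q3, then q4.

q2 · q1 = -0.1945 - 0.2766i - 0.1537j + 0.9285k
q3 · q2 · q1 = -0.3269 - 0.196i - 0.1678j + 0.9092k
q4 · q3 · q2 · q1 = 0.7067 + 0.3634i - 0.1262j + 0.5938k
0.7067 + 0.3634i - 0.1262j + 0.5938k


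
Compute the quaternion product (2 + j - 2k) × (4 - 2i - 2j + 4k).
18 - 4i + 4j + 2k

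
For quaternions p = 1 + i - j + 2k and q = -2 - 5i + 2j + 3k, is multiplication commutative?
No: pq = -1 - 14i - 9j - 4k ≠ -1 + 17j + 2k = qp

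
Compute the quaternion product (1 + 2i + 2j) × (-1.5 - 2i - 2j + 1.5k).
6.5 - 2i - 8j + 1.5k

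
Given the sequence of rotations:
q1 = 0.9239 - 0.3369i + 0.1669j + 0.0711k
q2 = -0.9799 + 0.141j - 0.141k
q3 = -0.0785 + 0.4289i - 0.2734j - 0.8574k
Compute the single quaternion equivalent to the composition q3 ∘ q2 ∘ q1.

q2 · q1 = -0.9188 + 0.3637i + 0.0142j - 0.1524k
q3 · q2 · q1 = -0.2107 - 0.3688i + 0.0036j + 0.9053k
-0.2107 - 0.3688i + 0.0036j + 0.9053k


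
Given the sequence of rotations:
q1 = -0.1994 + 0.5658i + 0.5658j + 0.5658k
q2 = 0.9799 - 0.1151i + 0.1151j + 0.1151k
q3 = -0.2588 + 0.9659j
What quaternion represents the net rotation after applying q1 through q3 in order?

q2 · q1 = -0.2605 + 0.5774i + 0.6617j + 0.4012k
q3 · q2 · q1 = -0.5717 + 0.2381i - 0.4229j - 0.6615k
-0.5717 + 0.2381i - 0.4229j - 0.6615k


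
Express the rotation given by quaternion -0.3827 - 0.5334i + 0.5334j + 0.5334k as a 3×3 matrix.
[[-0.1381, -0.1608, -0.9773], [-0.9773, -0.1381, 0.1608], [-0.1608, 0.9773, -0.1381]]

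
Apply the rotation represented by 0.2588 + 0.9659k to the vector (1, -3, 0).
(0.634, 3.098, 0)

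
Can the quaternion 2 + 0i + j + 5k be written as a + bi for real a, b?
No. The quaternion 2 + j + 5k has j-coefficient y = 1 and k-coefficient z = 5, not both zero, so it does not lie in the complex subalgebra spanned by 1 and i.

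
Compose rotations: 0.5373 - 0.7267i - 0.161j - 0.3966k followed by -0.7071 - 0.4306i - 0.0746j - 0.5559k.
-0.9253 + 0.2226i + 0.307j - 0.0031k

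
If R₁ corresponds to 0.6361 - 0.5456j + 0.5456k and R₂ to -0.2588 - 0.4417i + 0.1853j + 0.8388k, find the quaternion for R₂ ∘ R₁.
-0.5212 + 0.2778i + 0.5001j + 0.6334k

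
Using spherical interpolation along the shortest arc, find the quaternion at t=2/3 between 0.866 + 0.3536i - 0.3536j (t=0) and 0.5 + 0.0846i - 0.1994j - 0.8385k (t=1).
0.7057 + 0.2001i - 0.2846j - 0.6172k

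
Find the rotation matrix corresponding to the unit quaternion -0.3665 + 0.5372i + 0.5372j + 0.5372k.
[[-0.1543, 0.9709, 0.1834], [0.1834, -0.1543, 0.9709], [0.9709, 0.1834, -0.1543]]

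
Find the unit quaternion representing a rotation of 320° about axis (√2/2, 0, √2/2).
-0.9397 + 0.2418i + 0.2418k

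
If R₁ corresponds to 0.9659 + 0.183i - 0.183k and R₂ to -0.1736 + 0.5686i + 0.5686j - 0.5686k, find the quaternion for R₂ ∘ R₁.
-0.3758 + 0.4134i + 0.5492j - 0.6215k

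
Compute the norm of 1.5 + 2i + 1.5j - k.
3.082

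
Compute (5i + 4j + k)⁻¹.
-0.119i - 0.0952j - 0.0238k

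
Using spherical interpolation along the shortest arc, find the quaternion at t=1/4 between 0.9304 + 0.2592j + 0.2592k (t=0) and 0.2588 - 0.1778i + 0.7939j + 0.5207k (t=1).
0.8226 - 0.0514i + 0.438j + 0.3589k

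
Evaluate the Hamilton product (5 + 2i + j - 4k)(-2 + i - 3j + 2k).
-1 - 9i - 25j + 11k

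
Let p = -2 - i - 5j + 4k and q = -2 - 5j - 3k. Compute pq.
-9 + 37i + 17j + 3k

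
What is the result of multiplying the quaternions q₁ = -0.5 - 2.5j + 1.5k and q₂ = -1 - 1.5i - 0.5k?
1.25 + 2i + 0.25j - 5k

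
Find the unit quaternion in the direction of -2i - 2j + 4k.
-0.4082i - 0.4082j + 0.8165k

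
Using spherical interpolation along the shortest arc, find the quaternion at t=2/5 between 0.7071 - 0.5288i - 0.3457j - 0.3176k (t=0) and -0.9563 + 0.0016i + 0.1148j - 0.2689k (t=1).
0.8915 - 0.3469i - 0.2778j - 0.0874k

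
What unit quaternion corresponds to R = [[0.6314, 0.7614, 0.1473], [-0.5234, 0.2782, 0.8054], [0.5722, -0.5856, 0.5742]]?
0.788 - 0.4413i - 0.1348j - 0.4076k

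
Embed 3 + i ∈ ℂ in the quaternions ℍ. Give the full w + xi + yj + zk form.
3 + i + 0j + 0k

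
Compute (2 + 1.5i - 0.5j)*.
2 - 1.5i + 0.5j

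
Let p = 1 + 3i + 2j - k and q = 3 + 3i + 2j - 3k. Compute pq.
-13 + 8i + 14j - 6k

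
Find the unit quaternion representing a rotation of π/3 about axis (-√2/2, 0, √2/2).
0.866 - 0.3536i + 0.3536k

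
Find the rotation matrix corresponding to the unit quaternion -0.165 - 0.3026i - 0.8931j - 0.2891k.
[[-0.7624, 0.4451, 0.4697], [0.6359, 0.6497, 0.4165], [-0.1198, 0.6162, -0.7784]]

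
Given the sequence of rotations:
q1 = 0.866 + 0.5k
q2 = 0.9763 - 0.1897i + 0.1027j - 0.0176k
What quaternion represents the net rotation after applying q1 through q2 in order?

q2 · q1 = 0.8543 - 0.1129i + 0.1838j + 0.4729k
0.8543 - 0.1129i + 0.1838j + 0.4729k


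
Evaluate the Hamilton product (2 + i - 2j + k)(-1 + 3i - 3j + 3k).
-14 + 2i - 4j + 8k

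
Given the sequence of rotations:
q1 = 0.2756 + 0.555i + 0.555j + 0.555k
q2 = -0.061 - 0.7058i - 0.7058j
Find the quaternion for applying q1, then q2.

q2 · q1 = 0.7666 - 0.6201i + 0.1633j - 0.0339k
0.7666 - 0.6201i + 0.1633j - 0.0339k


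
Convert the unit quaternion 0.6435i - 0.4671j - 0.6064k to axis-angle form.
axis = (0.6435, -0.4671, -0.6064), θ = π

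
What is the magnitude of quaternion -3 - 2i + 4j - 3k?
√38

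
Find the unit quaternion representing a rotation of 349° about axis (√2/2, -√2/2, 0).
-0.9954 + 0.0678i - 0.0678j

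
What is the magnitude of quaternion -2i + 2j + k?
3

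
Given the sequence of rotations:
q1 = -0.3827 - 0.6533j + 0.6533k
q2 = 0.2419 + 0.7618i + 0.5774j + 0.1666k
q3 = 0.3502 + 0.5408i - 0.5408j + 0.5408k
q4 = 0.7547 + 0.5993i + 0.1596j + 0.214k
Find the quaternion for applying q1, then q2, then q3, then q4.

q2 · q1 = 0.1758 + 0.1945i - 0.8767j - 0.4034k
q3 · q2 · q1 = -0.2996 + 0.8555i - 0.0787j - 0.4151k
q4 · q3 · q2 · q1 = -0.6374 + 0.4167i + 0.3246j - 0.5611k
-0.6374 + 0.4167i + 0.3246j - 0.5611k


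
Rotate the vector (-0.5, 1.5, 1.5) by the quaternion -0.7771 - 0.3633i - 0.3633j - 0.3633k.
(0.556, -0.157, 2.101)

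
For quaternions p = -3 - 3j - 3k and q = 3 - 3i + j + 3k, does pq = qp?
No: pq = 3 + 3i - 3j - 27k ≠ 3 + 15i - 21j - 9k = qp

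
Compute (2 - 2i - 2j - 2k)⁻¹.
0.125 + 0.125i + 0.125j + 0.125k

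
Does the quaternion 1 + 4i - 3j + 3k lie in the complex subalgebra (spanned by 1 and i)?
No. The quaternion 1 + 4i - 3j + 3k has j-coefficient y = -3 and k-coefficient z = 3, not both zero, so it does not lie in the complex subalgebra spanned by 1 and i.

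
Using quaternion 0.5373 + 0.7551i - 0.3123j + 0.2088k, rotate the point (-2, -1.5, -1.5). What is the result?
(-0.361, 2.249, -1.82)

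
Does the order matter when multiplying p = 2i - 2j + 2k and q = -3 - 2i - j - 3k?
Yes: pq = 8 + 2i + 8j - 12k ≠ 8 - 14i + 4j = qp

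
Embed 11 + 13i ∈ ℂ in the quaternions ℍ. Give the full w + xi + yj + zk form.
11 + 13i + 0j + 0k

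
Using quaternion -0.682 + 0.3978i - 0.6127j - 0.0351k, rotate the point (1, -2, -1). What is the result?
(0.51, -2.387, 0.203)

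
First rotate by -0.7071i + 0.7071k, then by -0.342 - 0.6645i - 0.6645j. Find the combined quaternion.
-0.4699 - 0.228i + 0.4699j - 0.7117k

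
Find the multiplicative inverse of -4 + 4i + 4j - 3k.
-0.0702 - 0.0702i - 0.0702j + 0.0526k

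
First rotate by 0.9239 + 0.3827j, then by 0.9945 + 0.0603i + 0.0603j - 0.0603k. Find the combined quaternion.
0.8957 + 0.0788i + 0.4363j - 0.0326k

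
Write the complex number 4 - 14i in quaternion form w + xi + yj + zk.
4 - 14i + 0j + 0k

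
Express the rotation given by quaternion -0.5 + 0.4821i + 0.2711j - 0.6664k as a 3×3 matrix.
[[-0.0352, -0.405, -0.9136], [0.9278, -0.353, 0.1208], [-0.3714, -0.8434, 0.3882]]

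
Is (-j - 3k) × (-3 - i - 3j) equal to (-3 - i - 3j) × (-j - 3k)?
No: pq = -3 - 9i + 6j + 8k ≠ -3 + 9i + 10k = qp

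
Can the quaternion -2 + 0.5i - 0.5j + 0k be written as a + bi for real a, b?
No. The quaternion -2 + 0.5i - 0.5j has j-coefficient y = -0.5 and k-coefficient z = 0, not both zero, so it does not lie in the complex subalgebra spanned by 1 and i.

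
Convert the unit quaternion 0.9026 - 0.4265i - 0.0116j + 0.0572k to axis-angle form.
axis = (-0.9908, -0.0269, 0.1329), θ = 51°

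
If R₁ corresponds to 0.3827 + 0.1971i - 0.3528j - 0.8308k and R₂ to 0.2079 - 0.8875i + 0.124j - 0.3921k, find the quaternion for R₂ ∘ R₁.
-0.0275 - 0.54i - 0.8405j - 0.0341k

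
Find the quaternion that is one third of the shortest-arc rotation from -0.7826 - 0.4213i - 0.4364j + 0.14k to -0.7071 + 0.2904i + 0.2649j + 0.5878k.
-0.8876 - 0.2016i - 0.2236j + 0.3487k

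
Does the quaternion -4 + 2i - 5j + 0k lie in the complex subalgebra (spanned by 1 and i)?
No. The quaternion -4 + 2i - 5j has j-coefficient y = -5 and k-coefficient z = 0, not both zero, so it does not lie in the complex subalgebra spanned by 1 and i.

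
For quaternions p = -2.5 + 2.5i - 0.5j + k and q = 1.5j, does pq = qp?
No: pq = 0.75 - 1.5i - 3.75j + 3.75k ≠ 0.75 + 1.5i - 3.75j - 3.75k = qp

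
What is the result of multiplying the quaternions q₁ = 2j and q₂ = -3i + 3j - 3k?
-6 - 6i + 6k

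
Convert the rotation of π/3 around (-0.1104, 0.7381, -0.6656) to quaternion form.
0.866 - 0.0552i + 0.369j - 0.3328k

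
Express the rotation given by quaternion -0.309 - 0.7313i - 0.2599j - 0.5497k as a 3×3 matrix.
[[0.2606, 0.0404, 0.9646], [0.7198, -0.6739, -0.1662], [0.6434, 0.7377, -0.2047]]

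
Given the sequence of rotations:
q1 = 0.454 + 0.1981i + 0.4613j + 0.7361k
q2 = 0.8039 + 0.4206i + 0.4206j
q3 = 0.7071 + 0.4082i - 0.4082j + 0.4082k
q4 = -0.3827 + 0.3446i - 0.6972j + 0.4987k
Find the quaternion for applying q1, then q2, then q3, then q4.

q2 · q1 = 0.0876 + 0.6598i + 0.2522j + 0.7025k
q3 · q2 · q1 = -0.3912 + 0.1126i + 0.1251j + 0.9048k
q4 · q3 · q2 · q1 = -0.2531 - 0.8711i - 0.0308j - 0.4197k
-0.2531 - 0.8711i - 0.0308j - 0.4197k


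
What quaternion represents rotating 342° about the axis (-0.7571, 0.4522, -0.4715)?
-0.9877 - 0.1184i + 0.0707j - 0.0738k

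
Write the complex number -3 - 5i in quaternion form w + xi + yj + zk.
-3 - 5i + 0j + 0k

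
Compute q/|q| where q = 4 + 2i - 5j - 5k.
0.4781 + 0.239i - 0.5976j - 0.5976k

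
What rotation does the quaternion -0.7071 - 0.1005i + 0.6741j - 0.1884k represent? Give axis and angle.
axis = (-0.1421, 0.9533, -0.2664), θ = 3π/2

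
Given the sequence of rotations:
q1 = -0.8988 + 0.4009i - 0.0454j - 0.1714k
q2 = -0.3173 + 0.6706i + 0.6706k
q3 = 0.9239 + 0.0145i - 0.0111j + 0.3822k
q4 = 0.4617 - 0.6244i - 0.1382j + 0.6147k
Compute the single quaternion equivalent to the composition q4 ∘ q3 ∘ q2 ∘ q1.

q2 · q1 = 0.1313 - 0.6995i + 0.3982j - 0.5788k
q3 · q2 · q1 = 0.3571 - 0.7901i + 0.1075j - 0.4866k
q4 · q3 · q2 · q1 = -0.0145 - 0.5866i - 0.7892j - 0.1815k
-0.0145 - 0.5866i - 0.7892j - 0.1815k


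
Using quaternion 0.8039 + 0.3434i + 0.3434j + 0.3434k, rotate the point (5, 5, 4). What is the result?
(4.212, 5.316, 4.472)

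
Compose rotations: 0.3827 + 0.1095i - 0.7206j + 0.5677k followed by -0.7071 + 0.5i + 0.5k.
-0.6092 + 0.4742i + 0.2804j - 0.5704k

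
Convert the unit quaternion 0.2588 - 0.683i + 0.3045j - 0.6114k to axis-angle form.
axis = (-0.7071, 0.3152, -0.633), θ = 5π/6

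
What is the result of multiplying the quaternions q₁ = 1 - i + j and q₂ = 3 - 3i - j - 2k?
1 - 8i + 2k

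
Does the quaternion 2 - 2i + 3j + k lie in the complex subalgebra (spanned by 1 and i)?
No. The quaternion 2 - 2i + 3j + k has j-coefficient y = 3 and k-coefficient z = 1, not both zero, so it does not lie in the complex subalgebra spanned by 1 and i.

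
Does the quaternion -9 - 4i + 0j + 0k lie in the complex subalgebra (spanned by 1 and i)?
Yes. The quaternion -9 - 4i has j- and k-coefficients y = z = 0, so it lies in the complex subalgebra spanned by 1 and i.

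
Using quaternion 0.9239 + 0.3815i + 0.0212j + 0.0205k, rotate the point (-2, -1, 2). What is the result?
(-1.865, -2.224, 0.757)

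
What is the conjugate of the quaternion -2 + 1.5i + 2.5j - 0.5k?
-2 - 1.5i - 2.5j + 0.5k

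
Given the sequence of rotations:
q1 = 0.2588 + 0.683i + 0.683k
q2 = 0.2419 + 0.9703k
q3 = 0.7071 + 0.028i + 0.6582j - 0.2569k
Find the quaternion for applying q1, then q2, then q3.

q2 · q1 = -0.6001 + 0.1652i + 0.6627j + 0.4163k
q3 · q2 · q1 = -0.7582 + 0.5443i + 0.0195j + 0.3584k
-0.7582 + 0.5443i + 0.0195j + 0.3584k


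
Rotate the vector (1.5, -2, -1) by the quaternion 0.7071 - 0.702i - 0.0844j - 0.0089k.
(1.323, -0.864, 2.18)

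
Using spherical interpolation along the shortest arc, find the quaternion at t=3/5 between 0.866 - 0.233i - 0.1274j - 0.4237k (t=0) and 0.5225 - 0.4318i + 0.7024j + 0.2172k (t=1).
0.796 - 0.4196i + 0.4326j - 0.0559k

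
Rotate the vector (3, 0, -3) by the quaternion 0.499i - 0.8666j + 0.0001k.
(-1.506, -2.594, 3)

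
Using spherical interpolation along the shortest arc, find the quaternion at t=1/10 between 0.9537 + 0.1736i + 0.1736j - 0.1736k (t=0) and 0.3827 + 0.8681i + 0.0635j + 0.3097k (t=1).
0.9398 + 0.2686i + 0.1703j - 0.1247k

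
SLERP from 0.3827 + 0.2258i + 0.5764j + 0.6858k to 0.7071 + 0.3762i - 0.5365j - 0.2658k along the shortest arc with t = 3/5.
-0.3315 - 0.1642i + 0.7264j + 0.5792k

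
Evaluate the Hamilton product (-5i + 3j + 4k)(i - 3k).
17 - 9i - 11j - 3k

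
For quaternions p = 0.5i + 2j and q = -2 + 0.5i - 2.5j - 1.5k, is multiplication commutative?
No: pq = 4.75 - 4i - 3.25j - 2.25k ≠ 4.75 + 2i - 4.75j + 2.25k = qp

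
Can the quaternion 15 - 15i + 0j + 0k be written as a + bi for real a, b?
Yes. The quaternion 15 - 15i has j- and k-coefficients y = z = 0, so it lies in the complex subalgebra spanned by 1 and i.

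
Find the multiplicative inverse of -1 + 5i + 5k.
-0.0196 - 0.098i - 0.098k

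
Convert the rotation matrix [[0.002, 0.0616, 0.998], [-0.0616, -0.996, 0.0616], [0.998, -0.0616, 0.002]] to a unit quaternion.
-0.0436 + 0.7064i + 0.7064k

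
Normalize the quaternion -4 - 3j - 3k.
-0.686 - 0.5145j - 0.5145k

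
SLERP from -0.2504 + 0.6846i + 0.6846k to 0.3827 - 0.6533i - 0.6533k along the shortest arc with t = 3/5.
-0.3305 + 0.6674i + 0.6674k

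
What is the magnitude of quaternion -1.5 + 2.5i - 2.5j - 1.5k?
√17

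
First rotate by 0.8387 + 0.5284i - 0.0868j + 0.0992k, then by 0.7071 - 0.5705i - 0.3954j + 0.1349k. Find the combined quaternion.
0.8468 - 0.1324i - 0.2651j + 0.4417k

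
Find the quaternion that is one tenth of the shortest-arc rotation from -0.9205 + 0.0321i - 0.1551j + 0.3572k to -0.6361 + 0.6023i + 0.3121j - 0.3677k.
-0.9452 + 0.1053i - 0.1069j + 0.2901k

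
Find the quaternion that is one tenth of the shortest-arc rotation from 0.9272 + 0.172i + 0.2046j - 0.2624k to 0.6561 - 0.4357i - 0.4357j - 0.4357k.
0.939 + 0.1086i + 0.1389j - 0.2952k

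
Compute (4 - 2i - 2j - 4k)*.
4 + 2i + 2j + 4k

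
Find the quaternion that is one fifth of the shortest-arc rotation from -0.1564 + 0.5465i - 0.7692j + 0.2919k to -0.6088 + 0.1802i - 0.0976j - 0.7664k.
-0.3301 + 0.568i - 0.7526j + 0.044k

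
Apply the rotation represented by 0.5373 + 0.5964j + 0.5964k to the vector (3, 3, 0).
(-3.191, 2.789, 0.211)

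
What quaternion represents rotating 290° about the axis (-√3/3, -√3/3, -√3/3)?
-0.8192 - 0.3312i - 0.3312j - 0.3312k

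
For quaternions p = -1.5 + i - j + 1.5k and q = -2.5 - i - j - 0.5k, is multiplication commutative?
No: pq = 4.5 + i + 3j - 5k ≠ 4.5 - 3i + 5j - k = qp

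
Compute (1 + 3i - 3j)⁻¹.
0.0526 - 0.1579i + 0.1579j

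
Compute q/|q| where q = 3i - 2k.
0.8321i - 0.5547k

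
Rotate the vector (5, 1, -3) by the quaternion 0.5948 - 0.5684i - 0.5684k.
(0.507, -5.702, 1.493)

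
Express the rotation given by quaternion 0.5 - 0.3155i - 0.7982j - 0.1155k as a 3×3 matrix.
[[-0.3009, 0.6192, -0.7253], [0.3882, 0.7742, 0.4999], [0.8711, -0.1311, -0.4733]]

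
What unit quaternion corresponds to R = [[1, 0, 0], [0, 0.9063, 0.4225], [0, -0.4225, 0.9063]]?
0.9763 - 0.2164i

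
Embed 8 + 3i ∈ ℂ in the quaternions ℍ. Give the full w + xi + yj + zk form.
8 + 3i + 0j + 0k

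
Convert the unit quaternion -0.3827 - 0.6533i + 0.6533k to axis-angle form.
axis = (-√2/2, 0, √2/2), θ = 5π/4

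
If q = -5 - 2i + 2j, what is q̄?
-5 + 2i - 2j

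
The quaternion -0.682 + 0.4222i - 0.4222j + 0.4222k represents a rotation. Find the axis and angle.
axis = (√3/3, -√3/3, √3/3), θ = 266°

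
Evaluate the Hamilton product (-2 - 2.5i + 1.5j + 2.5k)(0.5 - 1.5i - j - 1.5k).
0.5 + 2i - 4.75j + 9k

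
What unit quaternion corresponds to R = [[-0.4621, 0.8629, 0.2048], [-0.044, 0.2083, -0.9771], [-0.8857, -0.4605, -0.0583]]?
0.4147 + 0.3114i + 0.6574j - 0.5467k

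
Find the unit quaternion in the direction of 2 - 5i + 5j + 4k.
0.239 - 0.5976i + 0.5976j + 0.4781k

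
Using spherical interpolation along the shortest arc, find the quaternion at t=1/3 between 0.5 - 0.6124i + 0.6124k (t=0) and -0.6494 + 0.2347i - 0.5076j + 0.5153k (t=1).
0.7091 - 0.6103i + 0.2337j + 0.2649k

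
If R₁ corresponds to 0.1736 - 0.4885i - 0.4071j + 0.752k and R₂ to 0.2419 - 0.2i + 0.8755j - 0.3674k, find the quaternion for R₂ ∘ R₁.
0.577 + 0.3559i + 0.3834j + 0.6272k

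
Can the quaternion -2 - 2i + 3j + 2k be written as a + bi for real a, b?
No. The quaternion -2 - 2i + 3j + 2k has j-coefficient y = 3 and k-coefficient z = 2, not both zero, so it does not lie in the complex subalgebra spanned by 1 and i.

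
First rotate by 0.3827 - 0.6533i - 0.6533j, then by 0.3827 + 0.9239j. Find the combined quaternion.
0.75 - 0.25i + 0.1036j + 0.6036k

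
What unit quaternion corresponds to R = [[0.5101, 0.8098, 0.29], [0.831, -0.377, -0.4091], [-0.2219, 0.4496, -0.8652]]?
0.2588 + 0.8295i + 0.4945j + 0.0205k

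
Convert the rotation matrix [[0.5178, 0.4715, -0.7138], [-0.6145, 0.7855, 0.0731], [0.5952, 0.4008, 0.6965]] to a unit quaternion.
0.866 + 0.0946i - 0.3779j - 0.3135k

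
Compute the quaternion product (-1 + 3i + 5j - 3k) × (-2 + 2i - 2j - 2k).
-24i - 8j - 8k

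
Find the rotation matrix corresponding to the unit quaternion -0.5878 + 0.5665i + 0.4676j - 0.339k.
[[0.3329, 0.1313, -0.9338], [0.9283, 0.1283, 0.3489], [0.1656, -0.983, -0.0791]]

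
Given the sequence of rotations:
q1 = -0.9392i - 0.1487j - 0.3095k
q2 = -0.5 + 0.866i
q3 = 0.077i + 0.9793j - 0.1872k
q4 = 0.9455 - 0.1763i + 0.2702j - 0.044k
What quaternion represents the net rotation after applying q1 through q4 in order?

q2 · q1 = 0.8133 + 0.4696i + 0.3424j + 0.026k
q3 · q2 · q1 = -0.3666 + 0.1522i + 0.7066j - 0.5858k
q4 · q3 · q2 · q1 = -0.5365 + 0.0813i + 0.4591j - 0.7034k
-0.5365 + 0.0813i + 0.4591j - 0.7034k


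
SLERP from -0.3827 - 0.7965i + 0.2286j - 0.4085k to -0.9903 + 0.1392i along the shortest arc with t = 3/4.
-0.9773 - 0.1443i + 0.0757j - 0.1353k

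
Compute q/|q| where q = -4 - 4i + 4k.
-0.5774 - 0.5774i + 0.5774k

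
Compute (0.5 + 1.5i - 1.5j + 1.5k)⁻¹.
0.0714 - 0.2143i + 0.2143j - 0.2143k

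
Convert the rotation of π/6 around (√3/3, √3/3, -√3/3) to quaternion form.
0.9659 + 0.1494i + 0.1494j - 0.1494k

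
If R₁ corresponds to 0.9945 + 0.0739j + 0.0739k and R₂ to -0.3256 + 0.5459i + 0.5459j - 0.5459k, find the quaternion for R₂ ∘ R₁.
-0.3238 + 0.6236i + 0.4785j - 0.5266k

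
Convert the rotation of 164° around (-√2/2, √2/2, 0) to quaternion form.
0.1392 - 0.7002i + 0.7002j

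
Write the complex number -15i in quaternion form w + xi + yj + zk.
0 - 15i + 0j + 0k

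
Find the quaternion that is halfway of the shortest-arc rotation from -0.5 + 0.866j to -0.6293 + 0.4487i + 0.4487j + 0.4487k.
-0.6119 + 0.2431i + 0.7123j + 0.2431k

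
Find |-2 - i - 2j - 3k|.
√18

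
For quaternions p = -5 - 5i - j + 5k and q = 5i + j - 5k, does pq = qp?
Yes: pq = qp = 51 - 25i - 5j + 25k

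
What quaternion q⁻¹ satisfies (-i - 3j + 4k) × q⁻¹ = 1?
0.0385i + 0.1154j - 0.1538k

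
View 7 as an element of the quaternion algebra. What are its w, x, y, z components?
7 + 0i + 0j + 0k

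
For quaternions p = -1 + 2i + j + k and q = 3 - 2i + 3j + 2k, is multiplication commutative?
No: pq = -4 + 7i - 6j + 9k ≠ -4 + 9i + 6j - 7k = qp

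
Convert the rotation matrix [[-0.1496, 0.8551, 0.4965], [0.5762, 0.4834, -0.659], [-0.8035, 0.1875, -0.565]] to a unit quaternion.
0.4384 + 0.4827i + 0.7413j - 0.159k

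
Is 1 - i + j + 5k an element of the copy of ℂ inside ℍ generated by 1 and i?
No. The quaternion 1 - i + j + 5k has j-coefficient y = 1 and k-coefficient z = 5, not both zero, so it does not lie in the complex subalgebra spanned by 1 and i.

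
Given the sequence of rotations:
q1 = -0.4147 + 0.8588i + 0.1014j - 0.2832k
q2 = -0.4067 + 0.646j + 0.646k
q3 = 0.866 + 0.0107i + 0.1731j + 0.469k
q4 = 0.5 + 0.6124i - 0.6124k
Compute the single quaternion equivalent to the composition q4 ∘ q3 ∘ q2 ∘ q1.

q2 · q1 = 0.2861 - 0.5977i + 0.2456j - 0.7075k
q3 · q2 · q1 = 0.5435 - 0.7522i - 0.0105j - 0.3724k
q4 · q3 · q2 · q1 = 0.5043 - 0.0497i + 0.6835j - 0.5255k
0.5043 - 0.0497i + 0.6835j - 0.5255k
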